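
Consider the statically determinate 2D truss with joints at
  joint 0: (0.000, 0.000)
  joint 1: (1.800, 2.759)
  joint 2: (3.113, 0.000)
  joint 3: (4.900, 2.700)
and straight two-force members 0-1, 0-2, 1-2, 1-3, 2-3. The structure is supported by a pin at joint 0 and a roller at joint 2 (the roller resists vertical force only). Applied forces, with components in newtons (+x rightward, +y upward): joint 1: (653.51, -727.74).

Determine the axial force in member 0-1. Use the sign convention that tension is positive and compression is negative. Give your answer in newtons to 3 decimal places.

325.066

N=4 nodes, M=5 members, R=3 reactions → 2N=8, M+R=8
member 0 (0-1): L=3.2942, (cx,cy)=(0.5464,0.8375)
member 1 (0-2): L=3.1130, (cx,cy)=(1.0000,0.0000)
member 2 (1-2): L=3.0555, (cx,cy)=(0.4297,-0.9030)
member 3 (1-3): L=3.1006, (cx,cy)=(0.9998,-0.0190)
member 4 (2-3): L=3.2378, (cx,cy)=(0.5519,0.8339)
solve A·x = −loads:
  F[0-1] = +325.0658 N (tension)
  F[0-2] = +475.8919 N (tension)
  F[1-2] = -1107.4526 N (compression)
  F[1-3] = +0.0000 N (tension)
  F[2-3] = -0.0000 N (compression)
  Rx@0 = -653.5100 N
  Ry@0 = -272.2491 N
  Ry@2 = +999.9891 N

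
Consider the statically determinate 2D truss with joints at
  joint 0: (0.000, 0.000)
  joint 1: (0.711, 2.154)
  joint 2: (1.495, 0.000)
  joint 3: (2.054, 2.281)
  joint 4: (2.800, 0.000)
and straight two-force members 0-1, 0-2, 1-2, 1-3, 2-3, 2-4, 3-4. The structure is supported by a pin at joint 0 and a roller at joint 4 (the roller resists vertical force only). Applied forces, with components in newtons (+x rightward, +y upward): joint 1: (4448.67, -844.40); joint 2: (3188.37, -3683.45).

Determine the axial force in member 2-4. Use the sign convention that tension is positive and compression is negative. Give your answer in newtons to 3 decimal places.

1832.594

N=5 nodes, M=7 members, R=3 reactions → 2N=10, M+R=10
member 0 (0-1): L=2.2683, (cx,cy)=(0.3134,0.9496)
member 1 (0-2): L=1.4950, (cx,cy)=(1.0000,0.0000)
member 2 (1-2): L=2.2922, (cx,cy)=(0.3420,-0.9397)
member 3 (1-3): L=1.3490, (cx,cy)=(0.9956,0.0941)
member 4 (2-3): L=2.3485, (cx,cy)=(0.2380,0.9713)
member 5 (2-4): L=1.3050, (cx,cy)=(1.0000,0.0000)
member 6 (3-4): L=2.3999, (cx,cy)=(0.3108,-0.9505)
solve A·x = −loads:
  F[0-1] = +1132.6443 N (tension)
  F[0-2] = +7282.0137 N (tension)
  F[1-2] = -2373.4520 N (compression)
  F[1-3] = -3296.5092 N (compression)
  F[2-3] = +6088.7587 N (tension)
  F[2-4] = +1832.5942 N (tension)
  F[3-4] = -5895.4778 N (compression)
  Rx@0 = -7637.0400 N
  Ry@0 = -1075.5648 N
  Ry@4 = +5603.4148 N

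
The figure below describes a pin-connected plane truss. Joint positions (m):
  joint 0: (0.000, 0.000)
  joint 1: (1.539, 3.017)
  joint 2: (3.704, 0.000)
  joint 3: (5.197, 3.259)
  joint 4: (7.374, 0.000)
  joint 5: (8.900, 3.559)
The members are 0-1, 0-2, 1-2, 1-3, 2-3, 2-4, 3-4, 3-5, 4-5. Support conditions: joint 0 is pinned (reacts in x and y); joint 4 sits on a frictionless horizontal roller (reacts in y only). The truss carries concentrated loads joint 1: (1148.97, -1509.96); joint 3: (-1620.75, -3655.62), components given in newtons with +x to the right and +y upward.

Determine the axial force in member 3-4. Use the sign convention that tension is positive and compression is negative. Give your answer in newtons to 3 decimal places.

N=6 nodes, M=9 members, R=3 reactions → 2N=12, M+R=12
member 0 (0-1): L=3.3869, (cx,cy)=(0.4544,0.8908)
member 1 (0-2): L=3.7040, (cx,cy)=(1.0000,0.0000)
member 2 (1-2): L=3.7134, (cx,cy)=(0.5830,-0.8125)
member 3 (1-3): L=3.6660, (cx,cy)=(0.9978,0.0660)
member 4 (2-3): L=3.5847, (cx,cy)=(0.4165,0.9091)
member 5 (2-4): L=3.6700, (cx,cy)=(1.0000,0.0000)
member 6 (3-4): L=3.9192, (cx,cy)=(0.5555,-0.8315)
member 7 (3-5): L=3.7151, (cx,cy)=(0.9967,0.0808)
member 8 (4-5): L=3.8724, (cx,cy)=(0.3941,0.9191)
solve A·x = −loads:
  F[0-1] = -2829.2354 N (compression)
  F[0-2] = +813.8342 N (tension)
  F[1-2] = +997.9085 N (tension)
  F[1-3] = -3022.9784 N (compression)
  F[2-3] = -891.7866 N (compression)
  F[2-4] = +1767.0562 N (tension)
  F[3-4] = -3181.2174 N (compression)
  F[3-5] = +0.0000 N (tension)
  F[4-5] = +0.0000 N (tension)
  Rx@0 = +471.7800 N
  Ry@0 = +2520.2716 N
  Ry@4 = +2645.3084 N

-3181.217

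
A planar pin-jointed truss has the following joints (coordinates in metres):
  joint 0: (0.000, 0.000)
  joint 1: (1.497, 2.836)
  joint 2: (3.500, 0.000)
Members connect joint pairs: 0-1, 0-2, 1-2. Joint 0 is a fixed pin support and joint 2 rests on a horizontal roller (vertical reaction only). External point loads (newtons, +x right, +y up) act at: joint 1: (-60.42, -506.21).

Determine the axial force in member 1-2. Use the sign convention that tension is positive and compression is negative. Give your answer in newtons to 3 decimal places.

N=3 nodes, M=3 members, R=3 reactions → 2N=6, M+R=6
member 0 (0-1): L=3.2069, (cx,cy)=(0.4668,0.8844)
member 1 (0-2): L=3.5000, (cx,cy)=(1.0000,0.0000)
member 2 (1-2): L=3.4720, (cx,cy)=(0.5769,-0.8168)
solve A·x = −loads:
  F[0-1] = -382.9387 N (compression)
  F[0-2] = +118.3407 N (tension)
  F[1-2] = -205.1328 N (compression)
  Rx@0 = +60.4200 N
  Ry@0 = +338.6542 N
  Ry@2 = +167.5558 N

-205.133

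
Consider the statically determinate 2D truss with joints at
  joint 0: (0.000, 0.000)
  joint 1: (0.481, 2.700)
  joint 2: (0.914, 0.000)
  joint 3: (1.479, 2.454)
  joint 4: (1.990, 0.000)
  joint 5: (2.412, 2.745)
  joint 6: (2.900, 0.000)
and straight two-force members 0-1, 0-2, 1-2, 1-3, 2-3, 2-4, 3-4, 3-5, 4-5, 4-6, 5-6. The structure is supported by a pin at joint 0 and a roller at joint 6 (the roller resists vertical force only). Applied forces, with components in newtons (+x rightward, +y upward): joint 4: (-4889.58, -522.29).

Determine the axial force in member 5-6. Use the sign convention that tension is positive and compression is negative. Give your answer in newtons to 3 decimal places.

-364.019

N=7 nodes, M=11 members, R=3 reactions → 2N=14, M+R=14
member 0 (0-1): L=2.7425, (cx,cy)=(0.1754,0.9845)
member 1 (0-2): L=0.9140, (cx,cy)=(1.0000,0.0000)
member 2 (1-2): L=2.7345, (cx,cy)=(0.1583,-0.9874)
member 3 (1-3): L=1.0279, (cx,cy)=(0.9709,-0.2393)
member 4 (2-3): L=2.5182, (cx,cy)=(0.2244,0.9745)
member 5 (2-4): L=1.0760, (cx,cy)=(1.0000,0.0000)
member 6 (3-4): L=2.5066, (cx,cy)=(0.2039,-0.9790)
member 7 (3-5): L=0.9773, (cx,cy)=(0.9546,0.2978)
member 8 (4-5): L=2.7772, (cx,cy)=(0.1519,0.9884)
member 9 (4-6): L=0.9100, (cx,cy)=(1.0000,0.0000)
member 10 (5-6): L=2.7880, (cx,cy)=(0.1750,-0.9846)
solve A·x = −loads:
  F[0-1] = -166.4714 N (compression)
  F[0-2] = -4860.3831 N (compression)
  F[1-2] = +180.4054 N (tension)
  F[1-3] = -59.4925 N (compression)
  F[2-3] = -182.7896 N (compression)
  F[2-4] = -4790.8046 N (compression)
  F[3-4] = +127.6476 N (tension)
  F[3-5] = -130.7267 N (compression)
  F[4-5] = +401.9907 N (tension)
  F[4-6] = +63.7154 N (tension)
  F[5-6] = -364.0185 N (compression)
  Rx@0 = +4889.5800 N
  Ry@0 = +163.8910 N
  Ry@6 = +358.3990 N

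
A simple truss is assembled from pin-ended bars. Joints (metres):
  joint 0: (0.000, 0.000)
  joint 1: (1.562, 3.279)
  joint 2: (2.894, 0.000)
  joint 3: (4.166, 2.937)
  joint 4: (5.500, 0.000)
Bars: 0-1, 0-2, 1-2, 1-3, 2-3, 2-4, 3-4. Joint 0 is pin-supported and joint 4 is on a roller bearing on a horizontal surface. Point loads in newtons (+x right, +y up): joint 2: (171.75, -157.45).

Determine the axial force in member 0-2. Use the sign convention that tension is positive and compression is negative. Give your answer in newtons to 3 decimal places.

N=5 nodes, M=7 members, R=3 reactions → 2N=10, M+R=10
member 0 (0-1): L=3.6320, (cx,cy)=(0.4301,0.9028)
member 1 (0-2): L=2.8940, (cx,cy)=(1.0000,0.0000)
member 2 (1-2): L=3.5392, (cx,cy)=(0.3764,-0.9265)
member 3 (1-3): L=2.6264, (cx,cy)=(0.9915,-0.1302)
member 4 (2-3): L=3.2006, (cx,cy)=(0.3974,0.9176)
member 5 (2-4): L=2.6060, (cx,cy)=(1.0000,0.0000)
member 6 (3-4): L=3.2258, (cx,cy)=(0.4135,-0.9105)
solve A·x = −loads:
  F[0-1] = -82.6348 N (compression)
  F[0-2] = +207.2881 N (tension)
  F[1-2] = +90.3830 N (tension)
  F[1-3] = -70.1514 N (compression)
  F[2-3] = +80.3286 N (tension)
  F[2-4] = +37.6297 N (tension)
  F[3-4] = -90.9927 N (compression)
  Rx@0 = -171.7500 N
  Ry@0 = +74.6027 N
  Ry@4 = +82.8473 N

207.288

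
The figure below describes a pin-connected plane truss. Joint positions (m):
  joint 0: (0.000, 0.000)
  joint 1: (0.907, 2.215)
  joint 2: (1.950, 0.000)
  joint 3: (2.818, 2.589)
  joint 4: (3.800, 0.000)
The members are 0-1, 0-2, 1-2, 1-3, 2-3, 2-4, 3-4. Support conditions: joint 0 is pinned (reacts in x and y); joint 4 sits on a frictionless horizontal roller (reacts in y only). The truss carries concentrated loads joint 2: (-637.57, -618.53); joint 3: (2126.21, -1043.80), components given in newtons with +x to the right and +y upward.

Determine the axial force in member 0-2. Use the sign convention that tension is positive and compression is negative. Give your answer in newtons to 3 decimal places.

1129.217

N=5 nodes, M=7 members, R=3 reactions → 2N=10, M+R=10
member 0 (0-1): L=2.3935, (cx,cy)=(0.3789,0.9254)
member 1 (0-2): L=1.9500, (cx,cy)=(1.0000,0.0000)
member 2 (1-2): L=2.4483, (cx,cy)=(0.4260,-0.9047)
member 3 (1-3): L=1.9473, (cx,cy)=(0.9814,0.1921)
member 4 (2-3): L=2.7306, (cx,cy)=(0.3179,0.9481)
member 5 (2-4): L=1.8500, (cx,cy)=(1.0000,0.0000)
member 6 (3-4): L=2.7690, (cx,cy)=(0.3546,-0.9350)
solve A·x = −loads:
  F[0-1] = +948.4922 N (tension)
  F[0-2] = +1129.2165 N (tension)
  F[1-2] = -817.1426 N (compression)
  F[1-3] = +720.9599 N (tension)
  F[2-3] = +1432.0916 N (tension)
  F[2-4] = +963.4463 N (tension)
  F[3-4] = -2716.6627 N (compression)
  Rx@0 = -1488.6400 N
  Ry@0 = -877.7541 N
  Ry@4 = +2540.0841 N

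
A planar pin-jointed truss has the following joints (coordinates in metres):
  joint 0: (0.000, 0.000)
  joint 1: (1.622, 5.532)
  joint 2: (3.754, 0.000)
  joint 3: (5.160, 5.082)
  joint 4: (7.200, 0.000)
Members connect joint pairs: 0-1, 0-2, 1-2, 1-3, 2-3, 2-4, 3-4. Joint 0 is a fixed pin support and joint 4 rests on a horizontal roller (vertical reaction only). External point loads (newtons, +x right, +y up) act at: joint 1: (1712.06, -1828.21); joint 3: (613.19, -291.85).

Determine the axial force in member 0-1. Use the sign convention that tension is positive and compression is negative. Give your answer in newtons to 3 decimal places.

N=5 nodes, M=7 members, R=3 reactions → 2N=10, M+R=10
member 0 (0-1): L=5.7649, (cx,cy)=(0.2814,0.9596)
member 1 (0-2): L=3.7540, (cx,cy)=(1.0000,0.0000)
member 2 (1-2): L=5.9286, (cx,cy)=(0.3596,-0.9331)
member 3 (1-3): L=3.5665, (cx,cy)=(0.9920,-0.1262)
member 4 (2-3): L=5.2729, (cx,cy)=(0.2666,0.9638)
member 5 (2-4): L=3.4460, (cx,cy)=(1.0000,0.0000)
member 6 (3-4): L=5.4762, (cx,cy)=(0.3725,-0.9280)
solve A·x = −loads:
  F[0-1] = +259.6876 N (tension)
  F[0-2] = +2252.1847 N (tension)
  F[1-2] = -2106.1764 N (compression)
  F[1-3] = -888.6908 N (compression)
  F[2-3] = +2039.1040 N (tension)
  F[2-4] = +951.0595 N (tension)
  F[3-4] = -2553.0164 N (compression)
  Rx@0 = -2325.2500 N
  Ry@0 = -249.1970 N
  Ry@4 = +2369.2570 N

259.688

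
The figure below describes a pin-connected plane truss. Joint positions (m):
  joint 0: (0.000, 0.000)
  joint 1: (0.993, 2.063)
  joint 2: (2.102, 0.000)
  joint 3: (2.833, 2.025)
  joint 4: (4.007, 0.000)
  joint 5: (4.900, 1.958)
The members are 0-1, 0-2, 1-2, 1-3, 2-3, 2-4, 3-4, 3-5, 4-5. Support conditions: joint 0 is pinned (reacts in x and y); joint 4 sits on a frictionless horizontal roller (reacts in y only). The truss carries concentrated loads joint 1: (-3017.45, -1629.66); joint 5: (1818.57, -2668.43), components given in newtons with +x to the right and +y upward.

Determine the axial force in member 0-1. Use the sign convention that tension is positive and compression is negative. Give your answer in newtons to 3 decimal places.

-1438.333

N=6 nodes, M=9 members, R=3 reactions → 2N=12, M+R=12
member 0 (0-1): L=2.2895, (cx,cy)=(0.4337,0.9011)
member 1 (0-2): L=2.1020, (cx,cy)=(1.0000,0.0000)
member 2 (1-2): L=2.3422, (cx,cy)=(0.4735,-0.8808)
member 3 (1-3): L=1.8404, (cx,cy)=(0.9998,-0.0206)
member 4 (2-3): L=2.1529, (cx,cy)=(0.3395,0.9406)
member 5 (2-4): L=1.9050, (cx,cy)=(1.0000,0.0000)
member 6 (3-4): L=2.3407, (cx,cy)=(0.5016,-0.8651)
member 7 (3-5): L=2.0681, (cx,cy)=(0.9995,-0.0324)
member 8 (4-5): L=2.1520, (cx,cy)=(0.4150,0.9098)
solve A·x = −loads:
  F[0-1] = -1438.3335 N (compression)
  F[0-2] = -575.0596 N (compression)
  F[1-2] = -439.8056 N (compression)
  F[1-3] = +2602.4273 N (tension)
  F[2-3] = +411.8482 N (tension)
  F[2-4] = -923.1422 N (compression)
  F[3-4] = -497.7422 N (compression)
  F[3-5] = +2992.9300 N (tension)
  F[4-5] = -2826.2838 N (compression)
  Rx@0 = +1198.8800 N
  Ry@0 = +1296.0136 N
  Ry@4 = +3002.0764 N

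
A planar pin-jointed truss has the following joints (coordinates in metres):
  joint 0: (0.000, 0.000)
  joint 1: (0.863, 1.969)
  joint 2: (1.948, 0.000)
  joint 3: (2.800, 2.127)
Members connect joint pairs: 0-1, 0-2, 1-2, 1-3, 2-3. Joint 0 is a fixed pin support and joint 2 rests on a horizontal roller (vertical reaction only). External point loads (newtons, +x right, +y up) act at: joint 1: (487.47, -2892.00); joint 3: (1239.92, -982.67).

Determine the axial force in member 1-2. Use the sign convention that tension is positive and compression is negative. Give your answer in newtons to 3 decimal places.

N=4 nodes, M=5 members, R=3 reactions → 2N=8, M+R=8
member 0 (0-1): L=2.1498, (cx,cy)=(0.4014,0.9159)
member 1 (0-2): L=1.9480, (cx,cy)=(1.0000,0.0000)
member 2 (1-2): L=2.2482, (cx,cy)=(0.4826,-0.8758)
member 3 (1-3): L=1.9434, (cx,cy)=(0.9967,0.0813)
member 4 (2-3): L=2.2913, (cx,cy)=(0.3718,0.9283)
solve A·x = −loads:
  F[0-1] = +726.7046 N (tension)
  F[0-2] = +1435.6698 N (tension)
  F[1-2] = -3904.6750 N (compression)
  F[1-3] = +1694.3280 N (tension)
  F[2-3] = -1206.9619 N (compression)
  Rx@0 = -1727.3900 N
  Ry@0 = -665.5817 N
  Ry@2 = +4540.2517 N

-3904.675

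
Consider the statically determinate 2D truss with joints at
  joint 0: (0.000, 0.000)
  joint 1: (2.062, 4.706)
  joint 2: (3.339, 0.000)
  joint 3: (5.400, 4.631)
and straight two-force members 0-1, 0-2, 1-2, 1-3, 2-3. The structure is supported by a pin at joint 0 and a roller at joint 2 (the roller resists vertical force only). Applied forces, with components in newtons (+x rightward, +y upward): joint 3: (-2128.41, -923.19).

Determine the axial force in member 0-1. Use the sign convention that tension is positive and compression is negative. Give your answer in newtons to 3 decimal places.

N=4 nodes, M=5 members, R=3 reactions → 2N=8, M+R=8
member 0 (0-1): L=5.1379, (cx,cy)=(0.4013,0.9159)
member 1 (0-2): L=3.3390, (cx,cy)=(1.0000,0.0000)
member 2 (1-2): L=4.8762, (cx,cy)=(0.2619,-0.9651)
member 3 (1-3): L=3.3388, (cx,cy)=(0.9997,-0.0225)
member 4 (2-3): L=5.0689, (cx,cy)=(0.4066,0.9136)
solve A·x = −loads:
  F[0-1] = -2600.7795 N (compression)
  F[0-2] = -1084.6410 N (compression)
  F[1-2] = +2507.8781 N (tension)
  F[1-3] = -1700.9742 N (compression)
  F[2-3] = -1052.3099 N (compression)
  Rx@0 = +2128.4100 N
  Ry@0 = +2382.1420 N
  Ry@2 = -1458.9520 N

-2600.780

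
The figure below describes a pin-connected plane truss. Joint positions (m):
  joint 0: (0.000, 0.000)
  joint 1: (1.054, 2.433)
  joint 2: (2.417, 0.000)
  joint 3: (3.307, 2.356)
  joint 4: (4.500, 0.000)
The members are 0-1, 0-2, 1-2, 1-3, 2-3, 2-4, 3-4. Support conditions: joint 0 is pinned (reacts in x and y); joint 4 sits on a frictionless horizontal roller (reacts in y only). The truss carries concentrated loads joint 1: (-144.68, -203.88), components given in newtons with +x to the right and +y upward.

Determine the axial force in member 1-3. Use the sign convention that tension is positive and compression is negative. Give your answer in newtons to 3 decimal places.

N=5 nodes, M=7 members, R=3 reactions → 2N=10, M+R=10
member 0 (0-1): L=2.6515, (cx,cy)=(0.3975,0.9176)
member 1 (0-2): L=2.4170, (cx,cy)=(1.0000,0.0000)
member 2 (1-2): L=2.7888, (cx,cy)=(0.4887,-0.8724)
member 3 (1-3): L=2.2543, (cx,cy)=(0.9994,-0.0342)
member 4 (2-3): L=2.5185, (cx,cy)=(0.3534,0.9355)
member 5 (2-4): L=2.0830, (cx,cy)=(1.0000,0.0000)
member 6 (3-4): L=2.6408, (cx,cy)=(0.4518,-0.8921)
solve A·x = −loads:
  F[0-1] = -255.3958 N (compression)
  F[0-2] = -43.1570 N (compression)
  F[1-2] = +33.8842 N (tension)
  F[1-3] = +26.6118 N (tension)
  F[2-3] = -31.6004 N (compression)
  F[2-4] = -15.4292 N (compression)
  F[3-4] = +34.1542 N (tension)
  Rx@0 = +144.6800 N
  Ry@0 = +234.3504 N
  Ry@4 = -30.4704 N

26.612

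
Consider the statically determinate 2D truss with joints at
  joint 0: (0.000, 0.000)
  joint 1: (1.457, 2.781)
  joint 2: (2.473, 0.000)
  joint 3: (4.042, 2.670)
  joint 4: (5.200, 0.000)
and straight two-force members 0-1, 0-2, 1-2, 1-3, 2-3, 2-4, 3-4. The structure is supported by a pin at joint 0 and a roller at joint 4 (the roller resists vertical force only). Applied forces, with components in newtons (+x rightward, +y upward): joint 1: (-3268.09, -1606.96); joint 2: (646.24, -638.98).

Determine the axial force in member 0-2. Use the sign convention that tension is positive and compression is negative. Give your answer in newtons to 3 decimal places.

N=5 nodes, M=7 members, R=3 reactions → 2N=10, M+R=10
member 0 (0-1): L=3.1396, (cx,cy)=(0.4641,0.8858)
member 1 (0-2): L=2.4730, (cx,cy)=(1.0000,0.0000)
member 2 (1-2): L=2.9608, (cx,cy)=(0.3432,-0.9393)
member 3 (1-3): L=2.5874, (cx,cy)=(0.9991,-0.0429)
member 4 (2-3): L=3.0969, (cx,cy)=(0.5066,0.8622)
member 5 (2-4): L=2.7270, (cx,cy)=(1.0000,0.0000)
member 6 (3-4): L=2.9103, (cx,cy)=(0.3979,-0.9174)
solve A·x = −loads:
  F[0-1] = -3657.2806 N (compression)
  F[0-2] = -924.5850 N (compression)
  F[1-2] = +1692.9269 N (tension)
  F[1-3] = +990.8045 N (tension)
  F[2-3] = -1103.2217 N (compression)
  F[2-4] = -430.9572 N (compression)
  F[3-4] = +1083.0880 N (tension)
  Rx@0 = +2621.8500 N
  Ry@0 = +3239.5977 N
  Ry@4 = -993.6577 N

-924.585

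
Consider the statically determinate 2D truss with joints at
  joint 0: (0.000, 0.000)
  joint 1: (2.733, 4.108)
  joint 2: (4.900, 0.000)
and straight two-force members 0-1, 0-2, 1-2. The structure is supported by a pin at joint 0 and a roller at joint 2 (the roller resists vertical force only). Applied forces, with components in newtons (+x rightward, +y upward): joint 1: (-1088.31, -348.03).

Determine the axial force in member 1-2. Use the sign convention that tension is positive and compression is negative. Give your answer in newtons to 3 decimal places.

N=3 nodes, M=3 members, R=3 reactions → 2N=6, M+R=6
member 0 (0-1): L=4.9341, (cx,cy)=(0.5539,0.8326)
member 1 (0-2): L=4.9000, (cx,cy)=(1.0000,0.0000)
member 2 (1-2): L=4.6445, (cx,cy)=(0.4666,-0.8845)
solve A·x = −loads:
  F[0-1] = -1280.7395 N (compression)
  F[0-2] = -378.9022 N (compression)
  F[1-2] = +812.0989 N (tension)
  Rx@0 = +1088.3100 N
  Ry@0 = +1066.3181 N
  Ry@2 = -718.2881 N

812.099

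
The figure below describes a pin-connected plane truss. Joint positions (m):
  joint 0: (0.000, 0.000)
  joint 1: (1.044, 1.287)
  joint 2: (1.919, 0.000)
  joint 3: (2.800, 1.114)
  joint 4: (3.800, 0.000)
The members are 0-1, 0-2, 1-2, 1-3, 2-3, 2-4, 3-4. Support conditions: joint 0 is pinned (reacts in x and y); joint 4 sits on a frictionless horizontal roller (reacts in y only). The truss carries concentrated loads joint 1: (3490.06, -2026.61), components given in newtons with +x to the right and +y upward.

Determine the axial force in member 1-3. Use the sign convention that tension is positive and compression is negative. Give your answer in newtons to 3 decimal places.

N=5 nodes, M=7 members, R=3 reactions → 2N=10, M+R=10
member 0 (0-1): L=1.6572, (cx,cy)=(0.6300,0.7766)
member 1 (0-2): L=1.9190, (cx,cy)=(1.0000,0.0000)
member 2 (1-2): L=1.5563, (cx,cy)=(0.5622,-0.8270)
member 3 (1-3): L=1.7645, (cx,cy)=(0.9952,-0.0980)
member 4 (2-3): L=1.4203, (cx,cy)=(0.6203,0.7844)
member 5 (2-4): L=1.8810, (cx,cy)=(1.0000,0.0000)
member 6 (3-4): L=1.4970, (cx,cy)=(0.6680,-0.7442)
solve A·x = −loads:
  F[0-1] = -370.5806 N (compression)
  F[0-2] = +3723.5180 N (tension)
  F[1-2] = -1778.1293 N (compression)
  F[1-3] = -2736.9697 N (compression)
  F[2-3] = +1874.7356 N (tension)
  F[2-4] = +1560.8731 N (tension)
  F[3-4] = -2336.6203 N (compression)
  Rx@0 = -3490.0600 N
  Ry@0 = +287.7974 N
  Ry@4 = +1738.8126 N

-2736.970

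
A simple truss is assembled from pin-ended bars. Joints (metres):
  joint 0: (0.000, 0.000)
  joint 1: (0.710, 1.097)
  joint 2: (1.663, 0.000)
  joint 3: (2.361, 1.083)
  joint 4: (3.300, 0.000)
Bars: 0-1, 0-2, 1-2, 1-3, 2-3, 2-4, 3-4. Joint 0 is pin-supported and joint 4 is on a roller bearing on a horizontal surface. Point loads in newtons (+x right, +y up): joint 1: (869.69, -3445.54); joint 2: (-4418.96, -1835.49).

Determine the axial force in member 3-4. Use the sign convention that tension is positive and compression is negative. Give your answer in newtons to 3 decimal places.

-2588.038

N=5 nodes, M=7 members, R=3 reactions → 2N=10, M+R=10
member 0 (0-1): L=1.3067, (cx,cy)=(0.5433,0.8395)
member 1 (0-2): L=1.6630, (cx,cy)=(1.0000,0.0000)
member 2 (1-2): L=1.4531, (cx,cy)=(0.6558,-0.7549)
member 3 (1-3): L=1.6511, (cx,cy)=(1.0000,-0.0085)
member 4 (2-3): L=1.2884, (cx,cy)=(0.5417,0.8405)
member 5 (2-4): L=1.6370, (cx,cy)=(1.0000,0.0000)
member 6 (3-4): L=1.4334, (cx,cy)=(0.6551,-0.7556)
solve A·x = −loads:
  F[0-1] = -3961.4070 N (compression)
  F[0-2] = -1396.8535 N (compression)
  F[1-2] = -125.8126 N (compression)
  F[1-3] = -2939.7017 N (compression)
  F[2-3] = +2296.6793 N (tension)
  F[2-4] = +1695.3978 N (tension)
  F[3-4] = -2588.0384 N (compression)
  Rx@0 = +3549.2700 N
  Ry@0 = +3325.6351 N
  Ry@4 = +1955.3949 N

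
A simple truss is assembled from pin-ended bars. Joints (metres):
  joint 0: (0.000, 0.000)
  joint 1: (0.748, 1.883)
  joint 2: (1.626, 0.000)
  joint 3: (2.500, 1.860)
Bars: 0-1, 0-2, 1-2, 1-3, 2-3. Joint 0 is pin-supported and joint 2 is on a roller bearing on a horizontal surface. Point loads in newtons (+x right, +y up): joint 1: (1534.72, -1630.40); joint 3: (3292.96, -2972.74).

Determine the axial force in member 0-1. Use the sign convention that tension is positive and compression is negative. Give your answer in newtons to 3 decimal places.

N=4 nodes, M=5 members, R=3 reactions → 2N=8, M+R=8
member 0 (0-1): L=2.0261, (cx,cy)=(0.3692,0.9294)
member 1 (0-2): L=1.6260, (cx,cy)=(1.0000,0.0000)
member 2 (1-2): L=2.0776, (cx,cy)=(0.4226,-0.9063)
member 3 (1-3): L=1.7522, (cx,cy)=(0.9999,-0.0131)
member 4 (2-3): L=2.0551, (cx,cy)=(0.4253,0.9051)
solve A·x = −loads:
  F[0-1] = +6737.6164 N (tension)
  F[0-2] = +2340.3060 N (tension)
  F[1-2] = -8775.3433 N (compression)
  F[1-3] = +4661.4771 N (tension)
  F[2-3] = -3216.9650 N (compression)
  Rx@0 = -4827.6800 N
  Ry@0 = -6261.6648 N
  Ry@2 = +10864.8048 N

6737.616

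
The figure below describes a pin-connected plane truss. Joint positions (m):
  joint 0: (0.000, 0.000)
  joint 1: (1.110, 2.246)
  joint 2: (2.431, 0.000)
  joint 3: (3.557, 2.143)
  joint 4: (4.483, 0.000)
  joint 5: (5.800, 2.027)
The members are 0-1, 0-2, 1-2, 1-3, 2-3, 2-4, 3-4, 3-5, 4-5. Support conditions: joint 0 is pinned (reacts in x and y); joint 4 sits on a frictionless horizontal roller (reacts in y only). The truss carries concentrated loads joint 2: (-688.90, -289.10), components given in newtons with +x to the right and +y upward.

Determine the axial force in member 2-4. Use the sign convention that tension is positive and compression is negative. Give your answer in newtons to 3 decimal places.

N=6 nodes, M=9 members, R=3 reactions → 2N=12, M+R=12
member 0 (0-1): L=2.5053, (cx,cy)=(0.4431,0.8965)
member 1 (0-2): L=2.4310, (cx,cy)=(1.0000,0.0000)
member 2 (1-2): L=2.6057, (cx,cy)=(0.5070,-0.8620)
member 3 (1-3): L=2.4492, (cx,cy)=(0.9991,-0.0421)
member 4 (2-3): L=2.4208, (cx,cy)=(0.4651,0.8852)
member 5 (2-4): L=2.0520, (cx,cy)=(1.0000,0.0000)
member 6 (3-4): L=2.3345, (cx,cy)=(0.3967,-0.9180)
member 7 (3-5): L=2.2460, (cx,cy)=(0.9987,-0.0516)
member 8 (4-5): L=2.4173, (cx,cy)=(0.5448,0.8385)
solve A·x = −loads:
  F[0-1] = -147.6079 N (compression)
  F[0-2] = -623.5012 N (compression)
  F[1-2] = +160.6928 N (tension)
  F[1-3] = -146.9953 N (compression)
  F[2-3] = +170.1103 N (tension)
  F[2-4] = +67.7412 N (tension)
  F[3-4] = -170.7802 N (compression)
  F[3-5] = -0.0000 N (tension)
  F[4-5] = +0.0000 N (tension)
  Rx@0 = +688.9000 N
  Ry@0 = +132.3295 N
  Ry@4 = +156.7705 N

67.741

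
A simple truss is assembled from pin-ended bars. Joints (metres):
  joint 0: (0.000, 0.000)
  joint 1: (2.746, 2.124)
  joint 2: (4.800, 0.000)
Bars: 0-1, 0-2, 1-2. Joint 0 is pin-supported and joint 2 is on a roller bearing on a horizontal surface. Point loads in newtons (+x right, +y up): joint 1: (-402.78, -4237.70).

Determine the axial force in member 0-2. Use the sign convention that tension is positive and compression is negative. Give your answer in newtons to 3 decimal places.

2172.064

N=3 nodes, M=3 members, R=3 reactions → 2N=6, M+R=6
member 0 (0-1): L=3.4716, (cx,cy)=(0.7910,0.6118)
member 1 (0-2): L=4.8000, (cx,cy)=(1.0000,0.0000)
member 2 (1-2): L=2.9547, (cx,cy)=(0.6952,-0.7189)
solve A·x = −loads:
  F[0-1] = -3255.2022 N (compression)
  F[0-2] = +2172.0638 N (tension)
  F[1-2] = -3124.5431 N (compression)
  Rx@0 = +402.7800 N
  Ry@0 = +1991.6126 N
  Ry@2 = +2246.0874 N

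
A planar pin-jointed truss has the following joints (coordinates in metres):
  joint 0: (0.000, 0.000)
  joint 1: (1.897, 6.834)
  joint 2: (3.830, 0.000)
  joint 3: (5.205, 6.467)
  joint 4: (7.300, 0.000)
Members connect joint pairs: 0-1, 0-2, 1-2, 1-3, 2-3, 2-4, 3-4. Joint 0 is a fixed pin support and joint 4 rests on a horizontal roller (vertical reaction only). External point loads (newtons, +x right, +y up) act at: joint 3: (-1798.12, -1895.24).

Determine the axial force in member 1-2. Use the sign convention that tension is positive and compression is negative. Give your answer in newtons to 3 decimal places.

2363.226

N=5 nodes, M=7 members, R=3 reactions → 2N=10, M+R=10
member 0 (0-1): L=7.0924, (cx,cy)=(0.2675,0.9636)
member 1 (0-2): L=3.8300, (cx,cy)=(1.0000,0.0000)
member 2 (1-2): L=7.1021, (cx,cy)=(0.2722,-0.9622)
member 3 (1-3): L=3.3283, (cx,cy)=(0.9939,-0.1103)
member 4 (2-3): L=6.6116, (cx,cy)=(0.2080,0.9781)
member 5 (2-4): L=3.4700, (cx,cy)=(1.0000,0.0000)
member 6 (3-4): L=6.7979, (cx,cy)=(0.3082,-0.9513)
solve A·x = −loads:
  F[0-1] = -2217.6419 N (compression)
  F[0-2] = -1204.9688 N (compression)
  F[1-2] = +2363.2258 N (tension)
  F[1-3] = -1243.9416 N (compression)
  F[2-3] = -2324.8422 N (compression)
  F[2-4] = -78.2686 N (compression)
  F[3-4] = +253.9666 N (tension)
  Rx@0 = +1798.1200 N
  Ry@0 = +2136.8452 N
  Ry@4 = -241.6052 N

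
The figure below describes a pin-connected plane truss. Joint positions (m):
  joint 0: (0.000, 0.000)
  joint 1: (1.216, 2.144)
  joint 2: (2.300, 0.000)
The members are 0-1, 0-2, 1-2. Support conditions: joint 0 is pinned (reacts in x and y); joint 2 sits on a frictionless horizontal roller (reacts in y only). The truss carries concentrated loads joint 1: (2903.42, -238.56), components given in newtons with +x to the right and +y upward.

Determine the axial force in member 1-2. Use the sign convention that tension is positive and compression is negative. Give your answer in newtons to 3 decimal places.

-3174.085

N=3 nodes, M=3 members, R=3 reactions → 2N=6, M+R=6
member 0 (0-1): L=2.4648, (cx,cy)=(0.4933,0.8698)
member 1 (0-2): L=2.3000, (cx,cy)=(1.0000,0.0000)
member 2 (1-2): L=2.4025, (cx,cy)=(0.4512,-0.8924)
solve A·x = −loads:
  F[0-1] = +2982.2363 N (tension)
  F[0-2] = +1432.1632 N (tension)
  F[1-2] = -3174.0851 N (compression)
  Rx@0 = -2903.4200 N
  Ry@0 = -2594.0580 N
  Ry@2 = +2832.6180 N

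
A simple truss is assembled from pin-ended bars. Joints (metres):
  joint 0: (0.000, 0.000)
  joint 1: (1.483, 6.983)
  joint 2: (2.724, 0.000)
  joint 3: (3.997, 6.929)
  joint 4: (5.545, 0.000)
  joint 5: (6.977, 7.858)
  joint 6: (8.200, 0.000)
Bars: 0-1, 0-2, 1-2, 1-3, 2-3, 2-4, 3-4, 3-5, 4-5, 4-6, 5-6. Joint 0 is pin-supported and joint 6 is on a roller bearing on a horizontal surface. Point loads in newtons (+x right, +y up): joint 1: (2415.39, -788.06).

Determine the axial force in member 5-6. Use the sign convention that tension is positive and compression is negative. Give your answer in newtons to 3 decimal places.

-2225.913

N=7 nodes, M=11 members, R=3 reactions → 2N=14, M+R=14
member 0 (0-1): L=7.1387, (cx,cy)=(0.2077,0.9782)
member 1 (0-2): L=2.7240, (cx,cy)=(1.0000,0.0000)
member 2 (1-2): L=7.0924, (cx,cy)=(0.1750,-0.9846)
member 3 (1-3): L=2.5146, (cx,cy)=(0.9998,-0.0215)
member 4 (2-3): L=7.0450, (cx,cy)=(0.1807,0.9835)
member 5 (2-4): L=2.8210, (cx,cy)=(1.0000,0.0000)
member 6 (3-4): L=7.0998, (cx,cy)=(0.2180,-0.9759)
member 7 (3-5): L=3.1214, (cx,cy)=(0.9547,0.2976)
member 8 (4-5): L=7.9874, (cx,cy)=(0.1793,0.9838)
member 9 (4-6): L=2.6550, (cx,cy)=(1.0000,0.0000)
member 10 (5-6): L=7.9526, (cx,cy)=(0.1538,-0.9881)
solve A·x = −loads:
  F[0-1] = +1442.8514 N (tension)
  F[0-2] = +2115.6523 N (tension)
  F[1-2] = -2196.1248 N (compression)
  F[1-3] = -1731.7834 N (compression)
  F[2-3] = +2198.4332 N (tension)
  F[2-4] = +1334.1351 N (tension)
  F[3-4] = -2505.3298 N (compression)
  F[3-5] = -825.2862 N (compression)
  F[4-5] = +2485.3224 N (tension)
  F[4-6] = +342.3146 N (tension)
  F[5-6] = -2225.9134 N (compression)
  Rx@0 = -2415.3900 N
  Ry@0 = -1411.3743 N
  Ry@6 = +2199.4343 N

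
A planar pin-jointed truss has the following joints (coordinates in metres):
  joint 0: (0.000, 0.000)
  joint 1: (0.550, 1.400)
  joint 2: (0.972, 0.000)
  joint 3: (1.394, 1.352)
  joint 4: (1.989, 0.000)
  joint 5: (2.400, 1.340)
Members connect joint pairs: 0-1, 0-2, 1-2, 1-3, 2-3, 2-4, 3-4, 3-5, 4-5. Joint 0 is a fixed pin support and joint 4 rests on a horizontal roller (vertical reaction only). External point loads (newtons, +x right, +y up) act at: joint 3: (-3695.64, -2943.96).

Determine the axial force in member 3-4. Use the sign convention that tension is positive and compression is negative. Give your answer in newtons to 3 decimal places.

490.318

N=6 nodes, M=9 members, R=3 reactions → 2N=12, M+R=12
member 0 (0-1): L=1.5042, (cx,cy)=(0.3657,0.9308)
member 1 (0-2): L=0.9720, (cx,cy)=(1.0000,0.0000)
member 2 (1-2): L=1.4622, (cx,cy)=(0.2886,-0.9574)
member 3 (1-3): L=0.8454, (cx,cy)=(0.9984,-0.0568)
member 4 (2-3): L=1.4163, (cx,cy)=(0.2980,0.9546)
member 5 (2-4): L=1.0170, (cx,cy)=(1.0000,0.0000)
member 6 (3-4): L=1.4771, (cx,cy)=(0.4028,-0.9153)
member 7 (3-5): L=1.0061, (cx,cy)=(0.9999,-0.0119)
member 8 (4-5): L=1.4016, (cx,cy)=(0.2932,0.9560)
solve A·x = −loads:
  F[0-1] = -3645.1629 N (compression)
  F[0-2] = -2362.7775 N (compression)
  F[1-2] = +3685.8791 N (tension)
  F[1-3] = -2400.4890 N (compression)
  F[2-3] = -3696.9554 N (compression)
  F[2-4] = -197.5034 N (compression)
  F[3-4] = +490.3181 N (tension)
  F[3-5] = +0.0000 N (tension)
  F[4-5] = -0.0000 N (compression)
  Rx@0 = +3695.6400 N
  Ry@0 = +3392.7408 N
  Ry@4 = -448.7808 N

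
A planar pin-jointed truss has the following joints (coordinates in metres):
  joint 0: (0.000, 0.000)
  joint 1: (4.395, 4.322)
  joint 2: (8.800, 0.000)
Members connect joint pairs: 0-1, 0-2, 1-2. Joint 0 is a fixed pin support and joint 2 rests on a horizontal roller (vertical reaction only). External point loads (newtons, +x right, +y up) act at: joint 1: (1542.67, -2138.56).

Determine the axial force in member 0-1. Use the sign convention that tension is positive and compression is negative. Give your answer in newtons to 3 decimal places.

N=3 nodes, M=3 members, R=3 reactions → 2N=6, M+R=6
member 0 (0-1): L=6.1641, (cx,cy)=(0.7130,0.7012)
member 1 (0-2): L=8.8000, (cx,cy)=(1.0000,0.0000)
member 2 (1-2): L=6.1712, (cx,cy)=(0.7138,-0.7004)
solve A·x = −loads:
  F[0-1] = -446.1656 N (compression)
  F[0-2] = +1860.7876 N (tension)
  F[1-2] = -2606.8768 N (compression)
  Rx@0 = -1542.6700 N
  Ry@0 = +312.8338 N
  Ry@2 = +1825.7262 N

-446.166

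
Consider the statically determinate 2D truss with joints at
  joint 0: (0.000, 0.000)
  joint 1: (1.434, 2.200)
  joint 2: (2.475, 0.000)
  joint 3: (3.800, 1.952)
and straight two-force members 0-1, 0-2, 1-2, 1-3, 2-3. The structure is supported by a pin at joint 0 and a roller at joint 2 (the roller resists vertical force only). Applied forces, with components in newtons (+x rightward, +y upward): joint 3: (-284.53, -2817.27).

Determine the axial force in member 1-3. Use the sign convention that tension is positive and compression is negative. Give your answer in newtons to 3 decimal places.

N=4 nodes, M=5 members, R=3 reactions → 2N=8, M+R=8
member 0 (0-1): L=2.6261, (cx,cy)=(0.5461,0.8377)
member 1 (0-2): L=2.4750, (cx,cy)=(1.0000,0.0000)
member 2 (1-2): L=2.4339, (cx,cy)=(0.4277,-0.9039)
member 3 (1-3): L=2.3790, (cx,cy)=(0.9946,-0.1042)
member 4 (2-3): L=2.3592, (cx,cy)=(0.5616,0.8274)
solve A·x = −loads:
  F[0-1] = +1532.4800 N (tension)
  F[0-2] = -1121.3540 N (compression)
  F[1-2] = -1596.5255 N (compression)
  F[1-3] = +1528.0080 N (tension)
  F[2-3] = -3212.4816 N (compression)
  Rx@0 = +284.5300 N
  Ry@0 = -1283.8304 N
  Ry@2 = +4101.1004 N

1528.008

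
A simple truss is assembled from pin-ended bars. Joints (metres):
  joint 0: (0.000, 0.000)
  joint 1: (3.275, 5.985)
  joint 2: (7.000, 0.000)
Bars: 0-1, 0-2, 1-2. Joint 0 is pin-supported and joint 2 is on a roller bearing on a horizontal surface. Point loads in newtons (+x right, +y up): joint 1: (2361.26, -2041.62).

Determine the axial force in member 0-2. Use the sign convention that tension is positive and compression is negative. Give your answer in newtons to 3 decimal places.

1851.026

N=3 nodes, M=3 members, R=3 reactions → 2N=6, M+R=6
member 0 (0-1): L=6.8225, (cx,cy)=(0.4800,0.8773)
member 1 (0-2): L=7.0000, (cx,cy)=(1.0000,0.0000)
member 2 (1-2): L=7.0495, (cx,cy)=(0.5284,-0.8490)
solve A·x = −loads:
  F[0-1] = +1062.9161 N (tension)
  F[0-2] = +1851.0255 N (tension)
  F[1-2] = -3503.0488 N (compression)
  Rx@0 = -2361.2600 N
  Ry@0 = -932.4438 N
  Ry@2 = +2974.0638 N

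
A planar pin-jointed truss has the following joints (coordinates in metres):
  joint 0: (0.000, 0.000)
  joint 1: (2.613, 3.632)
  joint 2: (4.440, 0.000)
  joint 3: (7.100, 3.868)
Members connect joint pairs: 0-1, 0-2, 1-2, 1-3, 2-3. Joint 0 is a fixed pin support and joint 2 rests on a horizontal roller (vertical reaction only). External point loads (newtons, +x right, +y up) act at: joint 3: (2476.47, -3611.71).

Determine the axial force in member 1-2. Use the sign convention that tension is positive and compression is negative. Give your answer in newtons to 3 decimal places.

-4534.120

N=4 nodes, M=5 members, R=3 reactions → 2N=8, M+R=8
member 0 (0-1): L=4.4743, (cx,cy)=(0.5840,0.8118)
member 1 (0-2): L=4.4400, (cx,cy)=(1.0000,0.0000)
member 2 (1-2): L=4.0656, (cx,cy)=(0.4494,-0.8933)
member 3 (1-3): L=4.4932, (cx,cy)=(0.9986,0.0525)
member 4 (2-3): L=4.6944, (cx,cy)=(0.5666,0.8240)
solve A·x = −loads:
  F[0-1] = +5323.3125 N (tension)
  F[0-2] = -632.3680 N (compression)
  F[1-2] = -4534.1199 N (compression)
  F[1-3] = +5153.4796 N (tension)
  F[2-3] = -4711.8255 N (compression)
  Rx@0 = -2476.4700 N
  Ry@0 = -4321.2015 N
  Ry@2 = +7932.9115 N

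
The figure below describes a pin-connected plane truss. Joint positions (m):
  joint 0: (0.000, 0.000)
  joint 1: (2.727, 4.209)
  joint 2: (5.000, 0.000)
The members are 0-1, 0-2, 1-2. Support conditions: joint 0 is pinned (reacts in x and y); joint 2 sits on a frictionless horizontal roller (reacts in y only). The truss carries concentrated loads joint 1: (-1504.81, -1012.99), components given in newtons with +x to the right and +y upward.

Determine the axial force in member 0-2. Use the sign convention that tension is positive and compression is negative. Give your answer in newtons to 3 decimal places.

-385.726

N=3 nodes, M=3 members, R=3 reactions → 2N=6, M+R=6
member 0 (0-1): L=5.0152, (cx,cy)=(0.5437,0.8392)
member 1 (0-2): L=5.0000, (cx,cy)=(1.0000,0.0000)
member 2 (1-2): L=4.7835, (cx,cy)=(0.4752,-0.8799)
solve A·x = −loads:
  F[0-1] = -2058.0951 N (compression)
  F[0-2] = -385.7265 N (compression)
  F[1-2] = +811.7625 N (tension)
  Rx@0 = +1504.8100 N
  Ry@0 = +1727.2543 N
  Ry@2 = -714.2643 N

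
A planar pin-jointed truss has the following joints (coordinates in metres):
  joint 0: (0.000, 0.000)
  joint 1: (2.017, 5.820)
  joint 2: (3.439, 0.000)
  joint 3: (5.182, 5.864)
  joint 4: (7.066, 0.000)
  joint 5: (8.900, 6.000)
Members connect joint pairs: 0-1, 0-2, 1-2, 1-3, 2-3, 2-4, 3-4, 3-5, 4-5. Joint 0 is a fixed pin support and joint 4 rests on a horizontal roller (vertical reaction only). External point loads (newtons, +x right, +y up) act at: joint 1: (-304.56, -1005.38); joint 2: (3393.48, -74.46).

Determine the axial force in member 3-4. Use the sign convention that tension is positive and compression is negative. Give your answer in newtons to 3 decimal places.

-76.015

N=6 nodes, M=9 members, R=3 reactions → 2N=12, M+R=12
member 0 (0-1): L=6.1596, (cx,cy)=(0.3275,0.9449)
member 1 (0-2): L=3.4390, (cx,cy)=(1.0000,0.0000)
member 2 (1-2): L=5.9912, (cx,cy)=(0.2373,-0.9714)
member 3 (1-3): L=3.1653, (cx,cy)=(0.9999,0.0139)
member 4 (2-3): L=6.1176, (cx,cy)=(0.2849,0.9586)
member 5 (2-4): L=3.6270, (cx,cy)=(1.0000,0.0000)
member 6 (3-4): L=6.1592, (cx,cy)=(0.3059,-0.9521)
member 7 (3-5): L=3.7205, (cx,cy)=(0.9993,0.0366)
member 8 (4-5): L=6.2740, (cx,cy)=(0.2923,0.9563)
solve A·x = −loads:
  F[0-1] = -1066.2546 N (compression)
  F[0-2] = +3438.0717 N (tension)
  F[1-2] = +1.5062 N (tension)
  F[1-3] = -44.9536 N (compression)
  F[2-3] = +76.1532 N (tension)
  F[2-4] = +23.2518 N (tension)
  F[3-4] = -76.0154 N (compression)
  F[3-5] = +0.0000 N (tension)
  F[4-5] = +0.0000 N (tension)
  Rx@0 = -3088.9200 N
  Ry@0 = +1007.4680 N
  Ry@4 = +72.3720 N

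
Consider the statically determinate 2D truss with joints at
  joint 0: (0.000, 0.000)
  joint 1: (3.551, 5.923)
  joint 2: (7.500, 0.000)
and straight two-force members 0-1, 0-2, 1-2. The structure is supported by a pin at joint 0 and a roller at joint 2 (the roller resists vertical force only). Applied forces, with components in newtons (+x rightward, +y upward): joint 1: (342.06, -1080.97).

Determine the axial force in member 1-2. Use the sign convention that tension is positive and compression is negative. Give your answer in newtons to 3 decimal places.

-939.799

N=3 nodes, M=3 members, R=3 reactions → 2N=6, M+R=6
member 0 (0-1): L=6.9059, (cx,cy)=(0.5142,0.8577)
member 1 (0-2): L=7.5000, (cx,cy)=(1.0000,0.0000)
member 2 (1-2): L=7.1187, (cx,cy)=(0.5547,-0.8320)
solve A·x = −loads:
  F[0-1] = -348.6538 N (compression)
  F[0-2] = +521.3370 N (tension)
  F[1-2] = -939.7987 N (compression)
  Rx@0 = -342.0600 N
  Ry@0 = +299.0306 N
  Ry@2 = +781.9394 N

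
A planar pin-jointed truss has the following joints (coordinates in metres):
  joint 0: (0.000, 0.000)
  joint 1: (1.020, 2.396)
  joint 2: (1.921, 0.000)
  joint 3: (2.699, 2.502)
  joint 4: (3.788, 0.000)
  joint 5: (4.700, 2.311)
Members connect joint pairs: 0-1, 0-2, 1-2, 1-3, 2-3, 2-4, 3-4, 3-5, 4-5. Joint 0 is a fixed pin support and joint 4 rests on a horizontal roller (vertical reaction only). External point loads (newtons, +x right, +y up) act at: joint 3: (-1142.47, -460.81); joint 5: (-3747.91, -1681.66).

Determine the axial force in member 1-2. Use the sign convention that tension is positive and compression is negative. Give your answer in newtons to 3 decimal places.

2811.788

N=6 nodes, M=9 members, R=3 reactions → 2N=12, M+R=12
member 0 (0-1): L=2.6041, (cx,cy)=(0.3917,0.9201)
member 1 (0-2): L=1.9210, (cx,cy)=(1.0000,0.0000)
member 2 (1-2): L=2.5598, (cx,cy)=(0.3520,-0.9360)
member 3 (1-3): L=1.6823, (cx,cy)=(0.9980,0.0630)
member 4 (2-3): L=2.6202, (cx,cy)=(0.2969,0.9549)
member 5 (2-4): L=1.8670, (cx,cy)=(1.0000,0.0000)
member 6 (3-4): L=2.7287, (cx,cy)=(0.3991,-0.9169)
member 7 (3-5): L=2.0101, (cx,cy)=(0.9955,-0.0950)
member 8 (4-5): L=2.4844, (cx,cy)=(0.3671,0.9302)
solve A·x = −loads:
  F[0-1] = -3009.1986 N (compression)
  F[0-2] = -3711.6964 N (compression)
  F[1-2] = +2811.7880 N (tension)
  F[1-3] = -2172.6924 N (compression)
  F[2-3] = -2756.1577 N (compression)
  F[2-4] = -1903.6260 N (compression)
  F[3-4] = +2826.5006 N (tension)
  F[3-5] = -2985.8160 N (compression)
  F[4-5] = -2112.8781 N (compression)
  Rx@0 = +4890.3800 N
  Ry@0 = +2768.7508 N
  Ry@4 = -626.2808 N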